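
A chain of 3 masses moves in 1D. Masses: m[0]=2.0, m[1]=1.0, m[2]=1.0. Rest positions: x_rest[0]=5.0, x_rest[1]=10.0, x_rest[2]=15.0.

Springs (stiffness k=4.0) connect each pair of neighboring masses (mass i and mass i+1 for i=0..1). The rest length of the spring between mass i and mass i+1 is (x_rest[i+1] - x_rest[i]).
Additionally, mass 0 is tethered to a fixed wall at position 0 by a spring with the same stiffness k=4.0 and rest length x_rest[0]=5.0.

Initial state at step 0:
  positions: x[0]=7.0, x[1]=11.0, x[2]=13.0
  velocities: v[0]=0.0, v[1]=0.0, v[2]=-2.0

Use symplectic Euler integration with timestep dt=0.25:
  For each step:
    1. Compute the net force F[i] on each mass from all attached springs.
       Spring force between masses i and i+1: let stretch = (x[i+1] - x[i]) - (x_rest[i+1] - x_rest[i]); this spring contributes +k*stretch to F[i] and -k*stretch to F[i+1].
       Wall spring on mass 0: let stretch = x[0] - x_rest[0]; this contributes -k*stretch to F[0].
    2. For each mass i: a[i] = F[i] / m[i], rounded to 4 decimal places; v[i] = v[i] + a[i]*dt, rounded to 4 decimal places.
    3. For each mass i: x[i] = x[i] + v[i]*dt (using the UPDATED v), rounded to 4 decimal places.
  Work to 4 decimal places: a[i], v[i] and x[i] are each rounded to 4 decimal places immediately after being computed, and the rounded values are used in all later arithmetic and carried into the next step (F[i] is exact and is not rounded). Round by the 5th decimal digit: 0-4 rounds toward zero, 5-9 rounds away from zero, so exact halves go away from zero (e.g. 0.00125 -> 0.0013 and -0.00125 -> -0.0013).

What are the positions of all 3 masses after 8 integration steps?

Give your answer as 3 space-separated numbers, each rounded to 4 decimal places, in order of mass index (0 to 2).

Step 0: x=[7.0000 11.0000 13.0000] v=[0.0000 0.0000 -2.0000]
Step 1: x=[6.6250 10.5000 13.2500] v=[-1.5000 -2.0000 1.0000]
Step 2: x=[5.9063 9.7188 14.0625] v=[-2.8750 -3.1250 3.2500]
Step 3: x=[4.9258 9.0704 15.0391] v=[-3.9219 -2.5938 3.9063]
Step 4: x=[3.8477 8.8780 15.7735] v=[-4.3125 -0.7697 2.9376]
Step 5: x=[2.9174 9.1519 16.0340] v=[-3.7212 1.0955 1.0421]
Step 6: x=[2.4017 9.5877 15.8240] v=[-2.0627 1.7431 -0.8400]
Step 7: x=[2.4841 9.7861 15.3049] v=[0.3295 0.7934 -2.0763]
Step 8: x=[3.1687 9.5387 14.6561] v=[2.7385 -0.9898 -2.5951]

Answer: 3.1687 9.5387 14.6561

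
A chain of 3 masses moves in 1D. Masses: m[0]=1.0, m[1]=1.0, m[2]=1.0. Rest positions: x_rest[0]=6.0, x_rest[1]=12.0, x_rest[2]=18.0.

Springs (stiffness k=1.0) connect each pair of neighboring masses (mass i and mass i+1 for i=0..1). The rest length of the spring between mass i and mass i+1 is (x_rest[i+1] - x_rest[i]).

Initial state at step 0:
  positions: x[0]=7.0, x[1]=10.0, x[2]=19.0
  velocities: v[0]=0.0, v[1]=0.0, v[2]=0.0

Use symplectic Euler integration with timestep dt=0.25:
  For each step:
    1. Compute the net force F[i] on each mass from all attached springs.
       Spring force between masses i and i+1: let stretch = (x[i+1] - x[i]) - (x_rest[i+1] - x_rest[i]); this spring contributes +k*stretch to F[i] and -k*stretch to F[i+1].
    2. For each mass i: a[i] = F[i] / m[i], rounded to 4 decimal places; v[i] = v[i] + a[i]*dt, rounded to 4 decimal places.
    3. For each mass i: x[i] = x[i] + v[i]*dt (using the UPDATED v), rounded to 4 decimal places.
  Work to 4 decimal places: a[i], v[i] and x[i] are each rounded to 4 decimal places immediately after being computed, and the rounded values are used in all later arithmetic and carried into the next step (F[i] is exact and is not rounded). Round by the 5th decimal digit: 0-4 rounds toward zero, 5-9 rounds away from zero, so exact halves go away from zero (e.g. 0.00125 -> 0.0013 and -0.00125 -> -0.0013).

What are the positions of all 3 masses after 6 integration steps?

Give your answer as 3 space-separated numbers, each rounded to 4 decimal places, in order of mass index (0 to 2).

Step 0: x=[7.0000 10.0000 19.0000] v=[0.0000 0.0000 0.0000]
Step 1: x=[6.8125 10.3750 18.8125] v=[-0.7500 1.5000 -0.7500]
Step 2: x=[6.4727 11.0547 18.4727] v=[-1.3594 2.7188 -1.3594]
Step 3: x=[6.0442 11.9117 18.0442] v=[-1.7139 3.4278 -1.7139]
Step 4: x=[5.6075 12.7852 17.6075] v=[-1.7470 3.4941 -1.7470]
Step 5: x=[5.2444 13.5115 17.2444] v=[-1.4526 2.9053 -1.4526]
Step 6: x=[5.0230 13.9545 17.0230] v=[-0.8858 1.7718 -0.8858]

Answer: 5.0230 13.9545 17.0230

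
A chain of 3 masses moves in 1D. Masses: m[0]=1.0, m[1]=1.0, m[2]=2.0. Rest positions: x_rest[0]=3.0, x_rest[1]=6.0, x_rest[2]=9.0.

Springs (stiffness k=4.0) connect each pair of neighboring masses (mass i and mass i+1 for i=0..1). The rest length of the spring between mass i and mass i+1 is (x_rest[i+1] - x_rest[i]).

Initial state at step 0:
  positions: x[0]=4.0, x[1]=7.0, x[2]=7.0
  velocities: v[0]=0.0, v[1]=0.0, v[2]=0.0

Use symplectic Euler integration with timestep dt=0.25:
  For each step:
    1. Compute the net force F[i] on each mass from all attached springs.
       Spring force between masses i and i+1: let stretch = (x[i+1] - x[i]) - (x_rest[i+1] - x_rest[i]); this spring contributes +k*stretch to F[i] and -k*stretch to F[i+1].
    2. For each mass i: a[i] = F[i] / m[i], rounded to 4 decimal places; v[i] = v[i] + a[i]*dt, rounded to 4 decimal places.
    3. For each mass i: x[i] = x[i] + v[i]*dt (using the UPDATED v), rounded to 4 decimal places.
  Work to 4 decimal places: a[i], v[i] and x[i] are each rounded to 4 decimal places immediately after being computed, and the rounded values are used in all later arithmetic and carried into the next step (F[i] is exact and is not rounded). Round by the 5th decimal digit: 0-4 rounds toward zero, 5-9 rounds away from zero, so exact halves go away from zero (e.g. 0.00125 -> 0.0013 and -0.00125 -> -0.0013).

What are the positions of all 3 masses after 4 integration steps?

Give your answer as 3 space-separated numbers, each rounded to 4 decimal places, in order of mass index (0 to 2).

Answer: 2.2159 4.5347 9.1248

Derivation:
Step 0: x=[4.0000 7.0000 7.0000] v=[0.0000 0.0000 0.0000]
Step 1: x=[4.0000 6.2500 7.3750] v=[0.0000 -3.0000 1.5000]
Step 2: x=[3.8125 5.2188 7.9844] v=[-0.7500 -4.1250 2.4375]
Step 3: x=[3.2266 4.5274 8.6231] v=[-2.3437 -2.7657 2.5547]
Step 4: x=[2.2159 4.5347 9.1248] v=[-4.0429 0.0292 2.0069]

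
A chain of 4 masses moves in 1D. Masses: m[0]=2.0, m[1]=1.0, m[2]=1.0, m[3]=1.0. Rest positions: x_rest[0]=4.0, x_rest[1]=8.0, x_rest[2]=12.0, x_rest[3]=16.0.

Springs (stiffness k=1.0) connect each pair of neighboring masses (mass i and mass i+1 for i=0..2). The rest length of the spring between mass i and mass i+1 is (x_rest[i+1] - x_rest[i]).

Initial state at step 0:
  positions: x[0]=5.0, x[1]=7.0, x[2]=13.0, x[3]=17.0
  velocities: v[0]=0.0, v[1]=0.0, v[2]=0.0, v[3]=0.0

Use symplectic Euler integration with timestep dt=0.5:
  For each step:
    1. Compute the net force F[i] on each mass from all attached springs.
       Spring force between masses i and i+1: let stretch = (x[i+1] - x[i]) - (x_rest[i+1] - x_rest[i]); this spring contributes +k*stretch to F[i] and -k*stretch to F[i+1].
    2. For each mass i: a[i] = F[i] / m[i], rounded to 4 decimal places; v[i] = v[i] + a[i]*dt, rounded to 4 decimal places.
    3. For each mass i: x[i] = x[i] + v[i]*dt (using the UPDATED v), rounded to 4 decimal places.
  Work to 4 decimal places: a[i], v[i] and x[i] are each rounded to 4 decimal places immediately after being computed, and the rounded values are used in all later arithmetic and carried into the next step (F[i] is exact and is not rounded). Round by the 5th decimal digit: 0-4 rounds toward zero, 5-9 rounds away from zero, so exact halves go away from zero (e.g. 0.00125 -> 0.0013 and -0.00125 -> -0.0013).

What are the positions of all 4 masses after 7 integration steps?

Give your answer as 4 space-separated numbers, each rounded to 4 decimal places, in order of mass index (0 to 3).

Answer: 4.8772 7.7038 13.0509 16.4920

Derivation:
Step 0: x=[5.0000 7.0000 13.0000 17.0000] v=[0.0000 0.0000 0.0000 0.0000]
Step 1: x=[4.7500 8.0000 12.5000 17.0000] v=[-0.5000 2.0000 -1.0000 0.0000]
Step 2: x=[4.4063 9.3125 12.0000 16.8750] v=[-0.6875 2.6250 -1.0000 -0.2500]
Step 3: x=[4.1758 10.0704 12.0469 16.5313] v=[-0.4610 1.5157 0.0938 -0.6875]
Step 4: x=[4.1822 9.8487 12.7208 16.0665] v=[0.0127 -0.4434 1.3478 -0.9297]
Step 5: x=[4.3969 8.9284 13.5131 15.7652] v=[0.4294 -1.8406 1.5846 -0.6026]
Step 6: x=[4.6781 8.0214 13.7223 15.9009] v=[0.5623 -1.8140 0.4183 0.2714]
Step 7: x=[4.8772 7.7038 13.0509 16.4920] v=[0.3981 -0.6352 -1.3429 1.1821]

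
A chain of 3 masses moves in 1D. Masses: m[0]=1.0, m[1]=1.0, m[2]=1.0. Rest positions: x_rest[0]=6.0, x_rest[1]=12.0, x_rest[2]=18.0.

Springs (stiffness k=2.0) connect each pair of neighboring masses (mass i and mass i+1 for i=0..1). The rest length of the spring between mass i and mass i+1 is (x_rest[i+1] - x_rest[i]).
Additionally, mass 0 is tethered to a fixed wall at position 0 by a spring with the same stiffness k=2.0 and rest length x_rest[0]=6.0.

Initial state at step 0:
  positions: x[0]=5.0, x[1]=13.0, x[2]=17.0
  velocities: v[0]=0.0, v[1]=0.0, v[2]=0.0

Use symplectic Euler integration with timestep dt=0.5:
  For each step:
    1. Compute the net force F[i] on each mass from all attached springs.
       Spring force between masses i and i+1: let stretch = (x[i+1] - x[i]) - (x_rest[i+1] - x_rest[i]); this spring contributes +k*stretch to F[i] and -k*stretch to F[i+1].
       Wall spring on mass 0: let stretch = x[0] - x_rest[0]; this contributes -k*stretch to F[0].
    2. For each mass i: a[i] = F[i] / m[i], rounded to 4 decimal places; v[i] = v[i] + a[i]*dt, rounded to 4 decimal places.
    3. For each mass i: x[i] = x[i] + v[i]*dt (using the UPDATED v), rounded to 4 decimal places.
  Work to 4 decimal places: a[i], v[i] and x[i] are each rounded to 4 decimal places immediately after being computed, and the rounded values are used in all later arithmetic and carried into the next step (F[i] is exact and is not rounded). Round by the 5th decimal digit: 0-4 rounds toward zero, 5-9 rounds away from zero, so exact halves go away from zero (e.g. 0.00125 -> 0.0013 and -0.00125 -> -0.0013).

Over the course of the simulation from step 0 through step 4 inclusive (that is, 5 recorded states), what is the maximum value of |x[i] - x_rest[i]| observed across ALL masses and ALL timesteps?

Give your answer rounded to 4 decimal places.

Step 0: x=[5.0000 13.0000 17.0000] v=[0.0000 0.0000 0.0000]
Step 1: x=[6.5000 11.0000 18.0000] v=[3.0000 -4.0000 2.0000]
Step 2: x=[7.0000 10.2500 18.5000] v=[1.0000 -1.5000 1.0000]
Step 3: x=[5.6250 12.0000 17.8750] v=[-2.7500 3.5000 -1.2500]
Step 4: x=[4.6250 13.5000 17.3125] v=[-2.0000 3.0000 -1.1250]
Max displacement = 1.7500

Answer: 1.7500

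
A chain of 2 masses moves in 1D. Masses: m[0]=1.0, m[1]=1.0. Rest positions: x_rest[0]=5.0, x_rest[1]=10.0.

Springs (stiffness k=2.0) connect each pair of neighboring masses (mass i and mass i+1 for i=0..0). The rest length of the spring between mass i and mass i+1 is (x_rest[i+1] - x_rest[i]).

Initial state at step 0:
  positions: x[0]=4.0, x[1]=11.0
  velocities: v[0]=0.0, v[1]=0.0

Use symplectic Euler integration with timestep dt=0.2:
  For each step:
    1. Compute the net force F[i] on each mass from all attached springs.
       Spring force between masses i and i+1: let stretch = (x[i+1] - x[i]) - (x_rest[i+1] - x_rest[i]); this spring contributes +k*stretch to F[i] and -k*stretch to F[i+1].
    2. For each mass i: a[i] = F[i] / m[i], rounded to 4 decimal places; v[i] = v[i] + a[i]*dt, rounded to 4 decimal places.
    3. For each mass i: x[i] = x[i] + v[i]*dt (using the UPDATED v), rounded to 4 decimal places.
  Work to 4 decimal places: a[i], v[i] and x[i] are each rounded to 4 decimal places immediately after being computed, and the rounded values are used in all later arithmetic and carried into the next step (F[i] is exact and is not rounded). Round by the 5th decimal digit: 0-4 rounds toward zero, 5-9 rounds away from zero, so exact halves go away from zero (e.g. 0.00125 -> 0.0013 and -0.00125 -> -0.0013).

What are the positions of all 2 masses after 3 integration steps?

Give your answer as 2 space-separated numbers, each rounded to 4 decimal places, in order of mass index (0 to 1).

Answer: 4.8361 10.1639

Derivation:
Step 0: x=[4.0000 11.0000] v=[0.0000 0.0000]
Step 1: x=[4.1600 10.8400] v=[0.8000 -0.8000]
Step 2: x=[4.4544 10.5456] v=[1.4720 -1.4720]
Step 3: x=[4.8361 10.1639] v=[1.9085 -1.9085]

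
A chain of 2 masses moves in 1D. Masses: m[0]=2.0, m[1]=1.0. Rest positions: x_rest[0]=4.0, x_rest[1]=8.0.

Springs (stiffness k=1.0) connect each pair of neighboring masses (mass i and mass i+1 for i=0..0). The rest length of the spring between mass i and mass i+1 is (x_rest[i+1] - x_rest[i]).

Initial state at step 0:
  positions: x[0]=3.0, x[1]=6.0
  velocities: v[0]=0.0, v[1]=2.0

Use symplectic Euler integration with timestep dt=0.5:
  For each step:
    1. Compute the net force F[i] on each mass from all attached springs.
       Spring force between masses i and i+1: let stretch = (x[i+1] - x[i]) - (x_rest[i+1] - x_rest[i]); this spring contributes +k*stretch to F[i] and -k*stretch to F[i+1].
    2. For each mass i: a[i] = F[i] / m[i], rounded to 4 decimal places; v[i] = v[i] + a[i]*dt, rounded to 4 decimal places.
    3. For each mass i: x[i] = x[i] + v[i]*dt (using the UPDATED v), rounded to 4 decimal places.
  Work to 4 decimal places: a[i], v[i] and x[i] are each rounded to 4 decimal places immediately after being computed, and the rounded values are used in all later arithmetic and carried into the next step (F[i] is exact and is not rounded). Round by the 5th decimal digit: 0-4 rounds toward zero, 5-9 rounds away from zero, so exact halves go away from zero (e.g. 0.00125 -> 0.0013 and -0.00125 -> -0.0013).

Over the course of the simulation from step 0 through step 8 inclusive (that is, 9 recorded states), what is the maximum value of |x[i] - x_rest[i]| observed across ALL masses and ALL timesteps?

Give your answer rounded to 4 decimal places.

Answer: 2.0766

Derivation:
Step 0: x=[3.0000 6.0000] v=[0.0000 2.0000]
Step 1: x=[2.8750 7.2500] v=[-0.2500 2.5000]
Step 2: x=[2.7969 8.4063] v=[-0.1563 2.3125]
Step 3: x=[2.9200 9.1602] v=[0.2461 1.5078]
Step 4: x=[3.3231 9.3541] v=[0.8062 0.3877]
Step 5: x=[3.9801 9.0402] v=[1.3140 -0.6278]
Step 6: x=[4.7697 8.4613] v=[1.5791 -1.1579]
Step 7: x=[5.5207 7.9595] v=[1.5020 -1.0037]
Step 8: x=[6.0766 7.8480] v=[1.1117 -0.2231]
Max displacement = 2.0766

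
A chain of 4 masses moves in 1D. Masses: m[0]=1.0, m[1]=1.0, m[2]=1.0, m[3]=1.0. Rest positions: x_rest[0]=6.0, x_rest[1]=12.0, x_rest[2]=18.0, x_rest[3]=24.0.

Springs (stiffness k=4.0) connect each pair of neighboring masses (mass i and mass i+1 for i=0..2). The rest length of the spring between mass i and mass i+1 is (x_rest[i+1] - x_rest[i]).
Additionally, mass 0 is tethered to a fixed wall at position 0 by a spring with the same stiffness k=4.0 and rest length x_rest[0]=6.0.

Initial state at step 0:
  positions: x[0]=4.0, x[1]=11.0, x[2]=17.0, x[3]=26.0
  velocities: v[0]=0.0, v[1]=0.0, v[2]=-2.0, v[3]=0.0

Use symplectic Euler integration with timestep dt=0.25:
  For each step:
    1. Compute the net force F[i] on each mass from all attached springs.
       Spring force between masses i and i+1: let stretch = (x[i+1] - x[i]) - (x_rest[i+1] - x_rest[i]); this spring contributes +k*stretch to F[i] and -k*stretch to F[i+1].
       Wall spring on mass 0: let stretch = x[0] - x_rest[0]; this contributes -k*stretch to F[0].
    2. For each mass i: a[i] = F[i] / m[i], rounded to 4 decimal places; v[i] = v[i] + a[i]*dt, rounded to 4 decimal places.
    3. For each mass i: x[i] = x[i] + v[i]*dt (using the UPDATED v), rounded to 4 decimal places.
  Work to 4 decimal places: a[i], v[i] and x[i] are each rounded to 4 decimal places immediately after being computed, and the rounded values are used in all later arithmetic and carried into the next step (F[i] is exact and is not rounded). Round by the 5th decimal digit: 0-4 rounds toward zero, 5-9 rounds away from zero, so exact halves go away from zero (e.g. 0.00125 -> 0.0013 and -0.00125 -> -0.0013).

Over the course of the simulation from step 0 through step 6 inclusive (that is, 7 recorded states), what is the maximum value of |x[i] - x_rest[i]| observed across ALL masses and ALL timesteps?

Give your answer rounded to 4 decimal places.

Step 0: x=[4.0000 11.0000 17.0000 26.0000] v=[0.0000 0.0000 -2.0000 0.0000]
Step 1: x=[4.7500 10.7500 17.2500 25.2500] v=[3.0000 -1.0000 1.0000 -3.0000]
Step 2: x=[5.8125 10.6250 17.8750 24.0000] v=[4.2500 -0.5000 2.5000 -5.0000]
Step 3: x=[6.6250 11.1094 18.2188 22.7188] v=[3.2500 1.9375 1.3750 -5.1250]
Step 4: x=[6.9024 12.2500 17.9102 21.8126] v=[1.1094 4.5625 -1.2344 -3.6250]
Step 5: x=[6.7911 13.4688 17.1622 21.4308] v=[-0.4454 4.8751 -2.9922 -1.5274]
Step 6: x=[6.6514 13.9415 16.5580 21.4818] v=[-0.5588 1.8908 -2.4170 0.2040]
Max displacement = 2.5692

Answer: 2.5692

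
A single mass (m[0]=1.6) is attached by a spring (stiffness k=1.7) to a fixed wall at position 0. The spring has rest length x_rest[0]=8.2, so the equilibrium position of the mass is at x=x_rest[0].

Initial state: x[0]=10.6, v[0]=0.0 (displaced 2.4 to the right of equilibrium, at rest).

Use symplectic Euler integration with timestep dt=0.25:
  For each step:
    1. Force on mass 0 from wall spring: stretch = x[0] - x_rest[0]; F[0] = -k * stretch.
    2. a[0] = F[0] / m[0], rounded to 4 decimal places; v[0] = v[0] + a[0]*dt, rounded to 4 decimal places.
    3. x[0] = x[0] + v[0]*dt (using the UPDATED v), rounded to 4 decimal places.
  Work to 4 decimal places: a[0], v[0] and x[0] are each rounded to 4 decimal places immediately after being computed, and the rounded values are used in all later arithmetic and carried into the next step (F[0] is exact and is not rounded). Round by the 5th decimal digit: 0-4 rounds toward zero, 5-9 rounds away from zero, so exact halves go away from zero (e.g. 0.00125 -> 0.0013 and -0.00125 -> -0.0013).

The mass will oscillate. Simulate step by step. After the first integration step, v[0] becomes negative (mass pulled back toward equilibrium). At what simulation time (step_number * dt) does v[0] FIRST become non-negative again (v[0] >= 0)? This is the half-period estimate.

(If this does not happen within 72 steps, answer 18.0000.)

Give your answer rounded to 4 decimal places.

Answer: 3.2500

Derivation:
Step 0: x=[10.6000] v=[0.0000]
Step 1: x=[10.4406] v=[-0.6375]
Step 2: x=[10.1324] v=[-1.2327]
Step 3: x=[9.6959] v=[-1.7460]
Step 4: x=[9.1601] v=[-2.1434]
Step 5: x=[8.5605] v=[-2.3984]
Step 6: x=[7.9370] v=[-2.4942]
Step 7: x=[7.3309] v=[-2.4244]
Step 8: x=[6.7825] v=[-2.1936]
Step 9: x=[6.3282] v=[-1.8171]
Step 10: x=[5.9982] v=[-1.3199]
Step 11: x=[5.8144] v=[-0.7351]
Step 12: x=[5.7891] v=[-0.1014]
Step 13: x=[5.9239] v=[0.5390]
First v>=0 after going negative at step 13, time=3.2500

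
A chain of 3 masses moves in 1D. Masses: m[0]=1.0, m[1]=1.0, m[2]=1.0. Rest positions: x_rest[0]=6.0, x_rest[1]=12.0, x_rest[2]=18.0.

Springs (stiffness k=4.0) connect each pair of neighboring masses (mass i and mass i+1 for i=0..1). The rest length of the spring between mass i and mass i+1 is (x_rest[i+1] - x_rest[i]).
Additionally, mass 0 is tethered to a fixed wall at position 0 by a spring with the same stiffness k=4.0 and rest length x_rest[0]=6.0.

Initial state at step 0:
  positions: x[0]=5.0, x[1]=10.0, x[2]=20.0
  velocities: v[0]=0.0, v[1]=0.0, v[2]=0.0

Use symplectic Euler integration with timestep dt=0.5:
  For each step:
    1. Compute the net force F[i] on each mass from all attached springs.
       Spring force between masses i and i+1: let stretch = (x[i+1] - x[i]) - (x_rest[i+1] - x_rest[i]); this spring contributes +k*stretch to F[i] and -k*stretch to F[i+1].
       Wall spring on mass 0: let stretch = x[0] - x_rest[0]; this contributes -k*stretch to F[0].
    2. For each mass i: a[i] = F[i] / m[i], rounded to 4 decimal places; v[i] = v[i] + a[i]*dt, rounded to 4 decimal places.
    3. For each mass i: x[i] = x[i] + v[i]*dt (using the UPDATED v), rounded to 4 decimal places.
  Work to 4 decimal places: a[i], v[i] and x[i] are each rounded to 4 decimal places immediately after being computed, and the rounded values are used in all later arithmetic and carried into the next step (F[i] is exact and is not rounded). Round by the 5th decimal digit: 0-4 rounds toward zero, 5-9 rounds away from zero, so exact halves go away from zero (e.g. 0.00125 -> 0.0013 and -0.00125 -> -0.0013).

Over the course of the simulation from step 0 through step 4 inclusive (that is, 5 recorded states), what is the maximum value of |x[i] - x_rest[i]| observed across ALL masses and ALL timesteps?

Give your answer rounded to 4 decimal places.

Answer: 4.0000

Derivation:
Step 0: x=[5.0000 10.0000 20.0000] v=[0.0000 0.0000 0.0000]
Step 1: x=[5.0000 15.0000 16.0000] v=[0.0000 10.0000 -8.0000]
Step 2: x=[10.0000 11.0000 17.0000] v=[10.0000 -8.0000 2.0000]
Step 3: x=[6.0000 12.0000 18.0000] v=[-8.0000 2.0000 2.0000]
Step 4: x=[2.0000 13.0000 19.0000] v=[-8.0000 2.0000 2.0000]
Max displacement = 4.0000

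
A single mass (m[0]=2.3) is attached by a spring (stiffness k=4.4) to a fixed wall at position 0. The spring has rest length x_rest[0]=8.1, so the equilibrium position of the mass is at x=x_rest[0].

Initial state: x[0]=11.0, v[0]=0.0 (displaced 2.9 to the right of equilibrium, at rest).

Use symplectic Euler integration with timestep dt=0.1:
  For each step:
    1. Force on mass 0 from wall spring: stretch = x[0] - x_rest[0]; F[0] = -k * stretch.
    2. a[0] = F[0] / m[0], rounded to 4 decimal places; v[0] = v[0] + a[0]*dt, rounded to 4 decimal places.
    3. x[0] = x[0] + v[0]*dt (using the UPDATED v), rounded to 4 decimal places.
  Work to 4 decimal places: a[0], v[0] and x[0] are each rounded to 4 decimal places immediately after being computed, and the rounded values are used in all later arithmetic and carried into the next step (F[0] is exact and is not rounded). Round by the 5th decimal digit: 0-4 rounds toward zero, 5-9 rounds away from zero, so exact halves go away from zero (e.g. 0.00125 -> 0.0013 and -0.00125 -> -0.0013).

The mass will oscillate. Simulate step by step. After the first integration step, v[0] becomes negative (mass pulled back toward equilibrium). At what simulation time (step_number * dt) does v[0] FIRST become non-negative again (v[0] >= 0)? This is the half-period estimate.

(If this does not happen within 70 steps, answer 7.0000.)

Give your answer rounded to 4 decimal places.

Answer: 2.3000

Derivation:
Step 0: x=[11.0000] v=[0.0000]
Step 1: x=[10.9445] v=[-0.5548]
Step 2: x=[10.8346] v=[-1.0990]
Step 3: x=[10.6724] v=[-1.6221]
Step 4: x=[10.4610] v=[-2.1142]
Step 5: x=[10.2044] v=[-2.5659]
Step 6: x=[9.9076] v=[-2.9685]
Step 7: x=[9.5762] v=[-3.3143]
Step 8: x=[9.2165] v=[-3.5967]
Step 9: x=[8.8355] v=[-3.8103]
Step 10: x=[8.4404] v=[-3.9510]
Step 11: x=[8.0388] v=[-4.0161]
Step 12: x=[7.6384] v=[-4.0044]
Step 13: x=[7.2468] v=[-3.9161]
Step 14: x=[6.8715] v=[-3.7529]
Step 15: x=[6.5197] v=[-3.5179]
Step 16: x=[6.1981] v=[-3.2156]
Step 17: x=[5.9129] v=[-2.8518]
Step 18: x=[5.6696] v=[-2.4334]
Step 19: x=[5.4728] v=[-1.9685]
Step 20: x=[5.3262] v=[-1.4659]
Step 21: x=[5.2327] v=[-0.9353]
Step 22: x=[5.1940] v=[-0.3868]
Step 23: x=[5.2109] v=[0.1691]
First v>=0 after going negative at step 23, time=2.3000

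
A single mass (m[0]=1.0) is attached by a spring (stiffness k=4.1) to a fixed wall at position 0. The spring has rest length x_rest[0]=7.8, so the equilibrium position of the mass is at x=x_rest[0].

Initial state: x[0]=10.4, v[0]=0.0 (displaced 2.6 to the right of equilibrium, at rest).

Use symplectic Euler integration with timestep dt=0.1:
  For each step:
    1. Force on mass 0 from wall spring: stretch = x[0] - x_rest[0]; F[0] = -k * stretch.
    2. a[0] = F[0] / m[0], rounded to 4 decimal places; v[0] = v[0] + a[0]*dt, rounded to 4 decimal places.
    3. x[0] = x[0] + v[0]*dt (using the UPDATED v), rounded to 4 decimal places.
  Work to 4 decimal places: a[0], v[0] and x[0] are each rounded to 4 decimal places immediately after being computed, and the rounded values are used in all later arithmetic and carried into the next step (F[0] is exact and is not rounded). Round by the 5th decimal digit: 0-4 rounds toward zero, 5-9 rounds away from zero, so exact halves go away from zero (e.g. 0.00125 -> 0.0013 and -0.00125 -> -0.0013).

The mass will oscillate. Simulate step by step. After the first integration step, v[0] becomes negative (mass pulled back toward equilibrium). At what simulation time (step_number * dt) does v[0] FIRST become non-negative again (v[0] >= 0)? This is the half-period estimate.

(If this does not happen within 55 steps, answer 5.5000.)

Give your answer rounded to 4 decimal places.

Step 0: x=[10.4000] v=[0.0000]
Step 1: x=[10.2934] v=[-1.0660]
Step 2: x=[10.0846] v=[-2.0883]
Step 3: x=[9.7821] v=[-3.0250]
Step 4: x=[9.3983] v=[-3.8377]
Step 5: x=[8.9490] v=[-4.4930]
Step 6: x=[8.4526] v=[-4.9641]
Step 7: x=[7.9294] v=[-5.2317]
Step 8: x=[7.4009] v=[-5.2848]
Step 9: x=[6.8888] v=[-5.1212]
Step 10: x=[6.4140] v=[-4.7476]
Step 11: x=[5.9961] v=[-4.1793]
Step 12: x=[5.6521] v=[-3.4397]
Step 13: x=[5.3962] v=[-2.5591]
Step 14: x=[5.2389] v=[-1.5735]
Step 15: x=[5.1866] v=[-0.5235]
Step 16: x=[5.2414] v=[0.5480]
First v>=0 after going negative at step 16, time=1.6000

Answer: 1.6000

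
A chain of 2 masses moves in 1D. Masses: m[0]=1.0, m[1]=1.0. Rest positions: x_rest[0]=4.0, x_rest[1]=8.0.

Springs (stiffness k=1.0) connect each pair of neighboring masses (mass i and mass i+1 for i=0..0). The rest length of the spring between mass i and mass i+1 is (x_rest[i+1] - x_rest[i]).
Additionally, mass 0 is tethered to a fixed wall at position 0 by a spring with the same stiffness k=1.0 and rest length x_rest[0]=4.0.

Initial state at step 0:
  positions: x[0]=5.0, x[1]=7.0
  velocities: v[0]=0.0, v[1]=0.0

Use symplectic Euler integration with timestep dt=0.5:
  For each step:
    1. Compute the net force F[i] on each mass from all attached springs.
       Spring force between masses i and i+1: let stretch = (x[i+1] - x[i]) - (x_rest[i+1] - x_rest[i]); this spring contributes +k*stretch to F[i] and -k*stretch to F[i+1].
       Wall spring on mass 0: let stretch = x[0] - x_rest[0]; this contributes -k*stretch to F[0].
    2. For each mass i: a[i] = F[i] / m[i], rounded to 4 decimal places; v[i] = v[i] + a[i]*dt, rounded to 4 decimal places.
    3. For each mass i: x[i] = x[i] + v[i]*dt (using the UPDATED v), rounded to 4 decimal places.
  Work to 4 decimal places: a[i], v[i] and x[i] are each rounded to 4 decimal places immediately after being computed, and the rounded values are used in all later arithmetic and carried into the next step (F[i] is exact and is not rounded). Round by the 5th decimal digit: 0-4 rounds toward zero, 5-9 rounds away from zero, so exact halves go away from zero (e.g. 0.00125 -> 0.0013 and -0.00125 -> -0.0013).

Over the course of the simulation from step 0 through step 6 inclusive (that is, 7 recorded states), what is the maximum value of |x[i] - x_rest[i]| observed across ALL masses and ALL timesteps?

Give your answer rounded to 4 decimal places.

Step 0: x=[5.0000 7.0000] v=[0.0000 0.0000]
Step 1: x=[4.2500 7.5000] v=[-1.5000 1.0000]
Step 2: x=[3.2500 8.1875] v=[-2.0000 1.3750]
Step 3: x=[2.6719 8.6407] v=[-1.1563 0.9063]
Step 4: x=[2.9180 8.6017] v=[0.4922 -0.0781]
Step 5: x=[3.8556 8.1417] v=[1.8751 -0.9200]
Step 6: x=[4.9008 7.6102] v=[2.0904 -1.0631]
Max displacement = 1.3281

Answer: 1.3281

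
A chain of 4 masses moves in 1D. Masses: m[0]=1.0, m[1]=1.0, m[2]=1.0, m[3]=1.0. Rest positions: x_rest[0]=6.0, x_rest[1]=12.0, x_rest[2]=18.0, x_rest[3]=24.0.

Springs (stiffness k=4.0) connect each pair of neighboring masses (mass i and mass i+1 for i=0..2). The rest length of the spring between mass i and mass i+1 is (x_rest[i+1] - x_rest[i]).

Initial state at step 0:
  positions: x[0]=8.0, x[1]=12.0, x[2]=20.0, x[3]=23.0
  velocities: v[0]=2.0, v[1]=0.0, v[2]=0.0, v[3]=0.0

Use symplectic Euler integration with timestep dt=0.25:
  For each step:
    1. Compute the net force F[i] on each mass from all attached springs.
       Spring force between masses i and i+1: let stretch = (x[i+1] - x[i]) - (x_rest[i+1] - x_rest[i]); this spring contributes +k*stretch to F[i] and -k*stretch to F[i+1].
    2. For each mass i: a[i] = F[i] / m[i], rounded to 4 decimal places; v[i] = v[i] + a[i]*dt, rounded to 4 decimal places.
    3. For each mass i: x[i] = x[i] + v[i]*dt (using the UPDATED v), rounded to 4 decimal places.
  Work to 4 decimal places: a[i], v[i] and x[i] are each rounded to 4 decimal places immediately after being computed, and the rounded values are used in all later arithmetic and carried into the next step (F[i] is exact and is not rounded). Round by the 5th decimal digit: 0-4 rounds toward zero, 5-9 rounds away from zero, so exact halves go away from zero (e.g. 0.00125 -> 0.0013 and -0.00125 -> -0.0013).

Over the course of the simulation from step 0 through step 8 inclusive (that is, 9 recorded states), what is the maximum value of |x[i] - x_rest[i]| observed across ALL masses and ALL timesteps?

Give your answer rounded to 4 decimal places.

Answer: 3.3175

Derivation:
Step 0: x=[8.0000 12.0000 20.0000 23.0000] v=[2.0000 0.0000 0.0000 0.0000]
Step 1: x=[8.0000 13.0000 18.7500 23.7500] v=[0.0000 4.0000 -5.0000 3.0000]
Step 2: x=[7.7500 14.1875 17.3125 24.7500] v=[-1.0000 4.7500 -5.7500 4.0000]
Step 3: x=[7.6094 14.5469 16.9531 25.3906] v=[-0.5625 1.4375 -1.4375 2.5625]
Step 4: x=[7.7032 13.7735 18.1016 25.4219] v=[0.3750 -3.0938 4.5938 0.1250]
Step 5: x=[7.8145 12.5645 19.9981 25.1231] v=[0.4453 -4.8360 7.5860 -1.1953]
Step 6: x=[7.6133 12.0264 21.3175 25.0430] v=[-0.8047 -2.1524 5.2774 -0.3203]
Step 7: x=[7.0154 12.7078 21.2455 25.5316] v=[-2.3916 2.7256 -0.2882 1.9542]
Step 8: x=[6.3406 14.1005 20.1106 26.4486] v=[-2.6992 5.5709 -4.5398 3.6681]
Max displacement = 3.3175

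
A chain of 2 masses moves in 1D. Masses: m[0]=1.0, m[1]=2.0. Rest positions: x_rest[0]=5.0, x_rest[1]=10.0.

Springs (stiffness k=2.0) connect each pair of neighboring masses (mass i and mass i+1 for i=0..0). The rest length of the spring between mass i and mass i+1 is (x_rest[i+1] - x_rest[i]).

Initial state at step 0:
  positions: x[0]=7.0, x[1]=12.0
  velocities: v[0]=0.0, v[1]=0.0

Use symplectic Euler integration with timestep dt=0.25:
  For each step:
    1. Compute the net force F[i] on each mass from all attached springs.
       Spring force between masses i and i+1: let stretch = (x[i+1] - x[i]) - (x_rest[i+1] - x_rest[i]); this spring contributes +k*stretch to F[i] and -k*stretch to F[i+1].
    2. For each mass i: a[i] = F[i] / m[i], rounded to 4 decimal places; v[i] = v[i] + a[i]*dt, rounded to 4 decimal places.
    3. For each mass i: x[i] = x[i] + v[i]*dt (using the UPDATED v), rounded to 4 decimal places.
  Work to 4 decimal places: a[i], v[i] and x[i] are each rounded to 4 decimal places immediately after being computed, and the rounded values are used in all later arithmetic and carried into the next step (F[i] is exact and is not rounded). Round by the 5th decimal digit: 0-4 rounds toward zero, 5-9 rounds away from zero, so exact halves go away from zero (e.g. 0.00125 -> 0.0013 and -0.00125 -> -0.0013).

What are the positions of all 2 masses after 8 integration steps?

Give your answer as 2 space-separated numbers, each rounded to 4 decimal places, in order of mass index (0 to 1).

Step 0: x=[7.0000 12.0000] v=[0.0000 0.0000]
Step 1: x=[7.0000 12.0000] v=[0.0000 0.0000]
Step 2: x=[7.0000 12.0000] v=[0.0000 0.0000]
Step 3: x=[7.0000 12.0000] v=[0.0000 0.0000]
Step 4: x=[7.0000 12.0000] v=[0.0000 0.0000]
Step 5: x=[7.0000 12.0000] v=[0.0000 0.0000]
Step 6: x=[7.0000 12.0000] v=[0.0000 0.0000]
Step 7: x=[7.0000 12.0000] v=[0.0000 0.0000]
Step 8: x=[7.0000 12.0000] v=[0.0000 0.0000]

Answer: 7.0000 12.0000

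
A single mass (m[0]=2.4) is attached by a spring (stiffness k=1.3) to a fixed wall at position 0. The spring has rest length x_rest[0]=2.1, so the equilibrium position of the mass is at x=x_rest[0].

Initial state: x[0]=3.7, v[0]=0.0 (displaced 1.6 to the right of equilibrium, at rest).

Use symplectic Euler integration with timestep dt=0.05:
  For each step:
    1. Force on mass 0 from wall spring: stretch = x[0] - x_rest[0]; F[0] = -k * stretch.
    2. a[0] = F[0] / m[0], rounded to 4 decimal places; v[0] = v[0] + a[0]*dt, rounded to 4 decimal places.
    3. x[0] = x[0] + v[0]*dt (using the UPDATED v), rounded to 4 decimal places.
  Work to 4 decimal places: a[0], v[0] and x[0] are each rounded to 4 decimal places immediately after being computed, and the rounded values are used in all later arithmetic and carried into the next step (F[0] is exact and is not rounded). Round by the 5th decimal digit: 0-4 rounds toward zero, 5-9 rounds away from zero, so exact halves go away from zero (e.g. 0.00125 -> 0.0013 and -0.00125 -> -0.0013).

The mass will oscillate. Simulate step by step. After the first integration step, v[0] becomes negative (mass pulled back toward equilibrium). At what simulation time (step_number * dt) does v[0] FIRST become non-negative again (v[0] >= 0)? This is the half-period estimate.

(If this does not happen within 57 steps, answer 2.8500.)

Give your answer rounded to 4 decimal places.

Answer: 2.8500

Derivation:
Step 0: x=[3.7000] v=[0.0000]
Step 1: x=[3.6978] v=[-0.0433]
Step 2: x=[3.6935] v=[-0.0866]
Step 3: x=[3.6870] v=[-0.1298]
Step 4: x=[3.6784] v=[-0.1728]
Step 5: x=[3.6676] v=[-0.2156]
Step 6: x=[3.6547] v=[-0.2581]
Step 7: x=[3.6397] v=[-0.3002]
Step 8: x=[3.6226] v=[-0.3419]
Step 9: x=[3.6034] v=[-0.3831]
Step 10: x=[3.5822] v=[-0.4238]
Step 11: x=[3.5590] v=[-0.4639]
Step 12: x=[3.5338] v=[-0.5034]
Step 13: x=[3.5067] v=[-0.5422]
Step 14: x=[3.4777] v=[-0.5803]
Step 15: x=[3.4468] v=[-0.6176]
Step 16: x=[3.4141] v=[-0.6541]
Step 17: x=[3.3796] v=[-0.6897]
Step 18: x=[3.3434] v=[-0.7244]
Step 19: x=[3.3055] v=[-0.7581]
Step 20: x=[3.2660] v=[-0.7908]
Step 21: x=[3.2249] v=[-0.8224]
Step 22: x=[3.1823] v=[-0.8529]
Step 23: x=[3.1382] v=[-0.8822]
Step 24: x=[3.0927] v=[-0.9103]
Step 25: x=[3.0458] v=[-0.9372]
Step 26: x=[2.9977] v=[-0.9628]
Step 27: x=[2.9483] v=[-0.9871]
Step 28: x=[2.8978] v=[-1.0101]
Step 29: x=[2.8462] v=[-1.0317]
Step 30: x=[2.7936] v=[-1.0519]
Step 31: x=[2.7401] v=[-1.0707]
Step 32: x=[2.6857] v=[-1.0880]
Step 33: x=[2.6305] v=[-1.1039]
Step 34: x=[2.5746] v=[-1.1183]
Step 35: x=[2.5180] v=[-1.1312]
Step 36: x=[2.4609] v=[-1.1425]
Step 37: x=[2.4033] v=[-1.1523]
Step 38: x=[2.3453] v=[-1.1605]
Step 39: x=[2.2869] v=[-1.1671]
Step 40: x=[2.2283] v=[-1.1722]
Step 41: x=[2.1695] v=[-1.1757]
Step 42: x=[2.1106] v=[-1.1776]
Step 43: x=[2.0517] v=[-1.1779]
Step 44: x=[1.9929] v=[-1.1766]
Step 45: x=[1.9342] v=[-1.1737]
Step 46: x=[1.8757] v=[-1.1692]
Step 47: x=[1.8175] v=[-1.1631]
Step 48: x=[1.7597] v=[-1.1555]
Step 49: x=[1.7024] v=[-1.1463]
Step 50: x=[1.6456] v=[-1.1355]
Step 51: x=[1.5894] v=[-1.1232]
Step 52: x=[1.5339] v=[-1.1094]
Step 53: x=[1.4792] v=[-1.0941]
Step 54: x=[1.4253] v=[-1.0773]
Step 55: x=[1.3724] v=[-1.0590]
Step 56: x=[1.3204] v=[-1.0393]
Step 57: x=[1.2695] v=[-1.0182]
v[0] did not become non-negative within 57 steps; using fallback time=2.8500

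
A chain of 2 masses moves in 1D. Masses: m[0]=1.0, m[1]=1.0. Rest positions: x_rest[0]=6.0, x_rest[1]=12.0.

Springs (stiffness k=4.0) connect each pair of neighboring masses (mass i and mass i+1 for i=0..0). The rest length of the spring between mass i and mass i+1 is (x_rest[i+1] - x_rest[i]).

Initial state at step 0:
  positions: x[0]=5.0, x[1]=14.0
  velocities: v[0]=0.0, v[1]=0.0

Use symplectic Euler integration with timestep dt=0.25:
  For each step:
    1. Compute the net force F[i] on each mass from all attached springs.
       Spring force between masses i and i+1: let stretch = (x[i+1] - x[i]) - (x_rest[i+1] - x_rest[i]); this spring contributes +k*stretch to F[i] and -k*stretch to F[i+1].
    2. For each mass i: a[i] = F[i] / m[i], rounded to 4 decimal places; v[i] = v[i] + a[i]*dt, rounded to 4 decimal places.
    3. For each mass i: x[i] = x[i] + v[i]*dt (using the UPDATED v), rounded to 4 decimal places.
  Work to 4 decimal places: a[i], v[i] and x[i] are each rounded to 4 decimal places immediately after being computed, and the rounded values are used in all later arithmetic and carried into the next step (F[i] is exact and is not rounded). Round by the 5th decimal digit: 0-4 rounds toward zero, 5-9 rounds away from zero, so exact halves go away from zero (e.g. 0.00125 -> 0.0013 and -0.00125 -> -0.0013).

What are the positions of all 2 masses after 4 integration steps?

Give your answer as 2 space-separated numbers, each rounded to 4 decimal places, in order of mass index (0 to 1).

Step 0: x=[5.0000 14.0000] v=[0.0000 0.0000]
Step 1: x=[5.7500 13.2500] v=[3.0000 -3.0000]
Step 2: x=[6.8750 12.1250] v=[4.5000 -4.5000]
Step 3: x=[7.8125 11.1875] v=[3.7500 -3.7500]
Step 4: x=[8.0938 10.9063] v=[1.1250 -1.1250]

Answer: 8.0938 10.9063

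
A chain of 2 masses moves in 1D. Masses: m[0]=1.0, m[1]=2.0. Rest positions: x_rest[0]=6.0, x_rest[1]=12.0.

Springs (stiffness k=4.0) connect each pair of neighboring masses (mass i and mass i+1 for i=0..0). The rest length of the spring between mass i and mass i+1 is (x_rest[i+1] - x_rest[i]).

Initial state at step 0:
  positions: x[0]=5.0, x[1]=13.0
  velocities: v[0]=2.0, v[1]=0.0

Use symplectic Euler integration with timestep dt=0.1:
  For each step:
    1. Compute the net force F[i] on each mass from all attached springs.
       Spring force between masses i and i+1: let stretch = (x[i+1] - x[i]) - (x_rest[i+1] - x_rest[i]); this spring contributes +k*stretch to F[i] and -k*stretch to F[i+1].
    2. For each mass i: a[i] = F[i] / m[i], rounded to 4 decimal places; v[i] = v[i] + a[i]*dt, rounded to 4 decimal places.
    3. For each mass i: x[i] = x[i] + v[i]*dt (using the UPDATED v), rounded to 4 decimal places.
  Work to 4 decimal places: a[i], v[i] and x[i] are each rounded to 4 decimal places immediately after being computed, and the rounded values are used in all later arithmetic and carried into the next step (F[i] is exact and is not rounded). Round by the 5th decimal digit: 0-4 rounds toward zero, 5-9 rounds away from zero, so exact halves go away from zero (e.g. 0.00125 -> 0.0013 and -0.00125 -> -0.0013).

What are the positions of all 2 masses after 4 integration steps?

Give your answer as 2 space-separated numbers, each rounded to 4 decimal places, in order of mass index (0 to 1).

Answer: 6.4529 12.6736

Derivation:
Step 0: x=[5.0000 13.0000] v=[2.0000 0.0000]
Step 1: x=[5.2800 12.9600] v=[2.8000 -0.4000]
Step 2: x=[5.6272 12.8864] v=[3.4720 -0.7360]
Step 3: x=[6.0248 12.7876] v=[3.9757 -0.9878]
Step 4: x=[6.4529 12.6736] v=[4.2808 -1.1404]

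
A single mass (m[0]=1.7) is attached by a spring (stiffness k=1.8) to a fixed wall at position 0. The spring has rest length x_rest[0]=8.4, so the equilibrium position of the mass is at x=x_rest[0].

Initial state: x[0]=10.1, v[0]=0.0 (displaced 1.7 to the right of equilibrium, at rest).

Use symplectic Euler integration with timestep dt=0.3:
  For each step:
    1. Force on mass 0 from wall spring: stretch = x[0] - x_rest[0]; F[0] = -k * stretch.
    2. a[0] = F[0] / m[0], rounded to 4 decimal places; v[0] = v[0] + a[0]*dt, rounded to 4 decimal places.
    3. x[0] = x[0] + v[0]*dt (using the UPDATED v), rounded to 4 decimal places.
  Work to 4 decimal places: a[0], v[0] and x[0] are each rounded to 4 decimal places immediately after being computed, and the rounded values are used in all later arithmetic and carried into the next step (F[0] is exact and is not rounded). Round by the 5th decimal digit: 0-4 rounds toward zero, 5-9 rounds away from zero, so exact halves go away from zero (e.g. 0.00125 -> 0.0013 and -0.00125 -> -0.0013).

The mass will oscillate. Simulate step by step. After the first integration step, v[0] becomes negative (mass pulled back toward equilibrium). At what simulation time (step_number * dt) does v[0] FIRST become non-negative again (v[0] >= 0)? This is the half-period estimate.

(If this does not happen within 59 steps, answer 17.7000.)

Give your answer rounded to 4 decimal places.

Step 0: x=[10.1000] v=[0.0000]
Step 1: x=[9.9380] v=[-0.5400]
Step 2: x=[9.6294] v=[-1.0286]
Step 3: x=[9.2037] v=[-1.4191]
Step 4: x=[8.7014] v=[-1.6744]
Step 5: x=[8.1704] v=[-1.7701]
Step 6: x=[7.6612] v=[-1.6972]
Step 7: x=[7.2225] v=[-1.4625]
Step 8: x=[6.8960] v=[-1.0885]
Step 9: x=[6.7128] v=[-0.6108]
Step 10: x=[6.6903] v=[-0.0749]
Step 11: x=[6.8308] v=[0.4682]
First v>=0 after going negative at step 11, time=3.3000

Answer: 3.3000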